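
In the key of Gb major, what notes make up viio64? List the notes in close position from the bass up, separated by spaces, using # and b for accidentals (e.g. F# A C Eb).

Cb F Ab

In Gb major, the seventh degree is F, and the diatonic chord built there is a diminished triad.
That chord is spelled F-Ab-Cb.
With the 64 figure the chord is in second inversion; from the bass Cb upward in close position it reads Cb-F-Ab.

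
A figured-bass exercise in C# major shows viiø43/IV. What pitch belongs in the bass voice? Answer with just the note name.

The applied chord viiø43/IV is rooted on E#: E#-G#-B-D#.
The figure 43 means second inversion — the fifth is in the bass.

B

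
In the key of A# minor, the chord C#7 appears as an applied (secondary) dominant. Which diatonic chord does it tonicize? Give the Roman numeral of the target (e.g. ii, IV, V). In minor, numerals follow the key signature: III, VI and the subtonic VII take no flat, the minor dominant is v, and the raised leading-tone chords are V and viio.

VI

The chord is a dominant seventh chord on C#.
A dominant resolves down a perfect fifth: C# → F#. In A# minor, F# is scale degree 6, i.e. VI.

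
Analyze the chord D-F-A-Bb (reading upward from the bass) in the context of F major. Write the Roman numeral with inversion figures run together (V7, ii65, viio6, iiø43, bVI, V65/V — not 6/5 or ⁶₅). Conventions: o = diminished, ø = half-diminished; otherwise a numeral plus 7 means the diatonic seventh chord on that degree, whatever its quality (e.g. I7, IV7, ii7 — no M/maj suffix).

IV65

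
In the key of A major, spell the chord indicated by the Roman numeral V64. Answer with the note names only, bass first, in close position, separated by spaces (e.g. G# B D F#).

B E G#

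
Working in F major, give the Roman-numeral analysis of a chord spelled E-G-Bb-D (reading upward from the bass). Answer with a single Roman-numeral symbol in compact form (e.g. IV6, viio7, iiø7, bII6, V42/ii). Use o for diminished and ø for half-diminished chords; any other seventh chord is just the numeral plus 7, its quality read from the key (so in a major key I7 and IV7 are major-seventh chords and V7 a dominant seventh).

The pitches E-G-Bb-D form a half-diminished seventh chord rooted on E.
E is scale degree 7 in F major, and a half-diminished seventh chord on that degree is written viiø7.

viiø7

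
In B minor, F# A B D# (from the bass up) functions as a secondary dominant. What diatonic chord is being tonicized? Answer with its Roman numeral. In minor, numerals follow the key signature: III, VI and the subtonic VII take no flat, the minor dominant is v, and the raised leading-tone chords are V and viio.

iv

The chord is a dominant seventh chord on B.
A dominant resolves down a perfect fifth: B → E. In B minor, E is scale degree 4, i.e. iv.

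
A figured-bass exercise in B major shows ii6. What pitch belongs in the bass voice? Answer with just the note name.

ii in B major has root C#; the chord is C#-E-G#.
The figure 6 means first inversion — the third is in the bass.

E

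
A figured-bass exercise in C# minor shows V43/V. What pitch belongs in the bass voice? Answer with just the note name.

A#

The applied chord V43/V is rooted on D#: D#-F##-A#-C#.
The figure 43 means second inversion — the fifth is in the bass.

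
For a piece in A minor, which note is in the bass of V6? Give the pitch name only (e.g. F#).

V in A minor has root E; the chord is E-G#-B.
The figure 6 means first inversion — the third is in the bass.

G#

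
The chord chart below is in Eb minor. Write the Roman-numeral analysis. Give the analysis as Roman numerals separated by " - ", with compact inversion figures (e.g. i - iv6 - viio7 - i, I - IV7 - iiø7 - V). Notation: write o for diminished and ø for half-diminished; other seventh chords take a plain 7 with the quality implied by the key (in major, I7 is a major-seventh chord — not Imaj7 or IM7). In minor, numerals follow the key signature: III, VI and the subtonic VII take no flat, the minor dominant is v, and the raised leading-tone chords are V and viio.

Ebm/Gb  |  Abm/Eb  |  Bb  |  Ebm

i6 - iv64 - V - i

Ebm/Gb: root Eb is the tonic; minor triad there is i6.
Abm/Eb: minor triad on Ab = scale degree 4 → iv64.
Bb: root Bb is the dominant; major triad there is V.
Ebm: root Eb is the tonic; minor triad there is i.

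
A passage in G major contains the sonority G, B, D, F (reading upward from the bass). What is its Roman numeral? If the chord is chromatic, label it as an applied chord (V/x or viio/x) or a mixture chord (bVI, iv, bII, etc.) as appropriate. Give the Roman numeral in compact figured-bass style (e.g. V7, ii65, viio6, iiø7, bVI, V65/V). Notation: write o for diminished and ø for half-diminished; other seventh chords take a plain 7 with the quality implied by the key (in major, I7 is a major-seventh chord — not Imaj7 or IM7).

The pitches G-B-D-F form a dominant seventh chord rooted on G.
G is not a diatonic chord root with this quality in G major, but it lies a perfect fifth above C (IV), so the chord functions as an applied dominant of IV.

V7/IV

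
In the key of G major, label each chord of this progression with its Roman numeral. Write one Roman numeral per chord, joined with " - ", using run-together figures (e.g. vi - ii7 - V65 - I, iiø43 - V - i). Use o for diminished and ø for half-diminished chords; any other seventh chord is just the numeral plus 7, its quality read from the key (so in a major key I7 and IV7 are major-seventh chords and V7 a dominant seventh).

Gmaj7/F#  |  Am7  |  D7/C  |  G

I42 - ii7 - V42 - I

Gmaj7/F# has root G, degree 1 in G major, so I42.
Am7 has root A, degree 2 in G major, so ii7.
D7/C has root D, degree 5 in G major, so V42.
G: root G is the tonic; major triad there is I.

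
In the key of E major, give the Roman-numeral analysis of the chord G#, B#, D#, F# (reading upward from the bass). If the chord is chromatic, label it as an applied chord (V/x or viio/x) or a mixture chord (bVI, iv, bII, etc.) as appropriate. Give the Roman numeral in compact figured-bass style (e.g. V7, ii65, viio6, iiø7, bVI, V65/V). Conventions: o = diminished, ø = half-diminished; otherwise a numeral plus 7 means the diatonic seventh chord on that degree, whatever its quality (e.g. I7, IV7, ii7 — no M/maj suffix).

V7/vi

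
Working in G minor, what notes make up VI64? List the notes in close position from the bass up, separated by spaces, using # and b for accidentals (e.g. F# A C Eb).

The numeral's case and figure indicate a major triad. In G minor its root, the submediant, is Eb.
Stacking thirds from Eb gives Eb-G-Bb.
With the 64 figure the chord is in second inversion; from the bass Bb upward in close position it reads Bb-Eb-G.

Bb Eb G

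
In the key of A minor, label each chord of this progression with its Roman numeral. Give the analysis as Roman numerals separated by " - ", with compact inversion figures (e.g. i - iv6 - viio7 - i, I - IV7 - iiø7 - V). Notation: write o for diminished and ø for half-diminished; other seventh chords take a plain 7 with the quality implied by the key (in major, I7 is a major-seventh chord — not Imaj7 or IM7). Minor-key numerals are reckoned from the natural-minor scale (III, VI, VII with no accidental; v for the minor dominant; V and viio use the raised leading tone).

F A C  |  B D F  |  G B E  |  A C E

VI - iio - v6 - i

F-A-C: major triad on F = scale degree 6 → VI.
B-D-F: diminished triad on B = scale degree 2 → iio.
G-B-E: minor triad on E = scale degree 5 → v6.
A-C-E has root A, degree 1 in A minor, so i.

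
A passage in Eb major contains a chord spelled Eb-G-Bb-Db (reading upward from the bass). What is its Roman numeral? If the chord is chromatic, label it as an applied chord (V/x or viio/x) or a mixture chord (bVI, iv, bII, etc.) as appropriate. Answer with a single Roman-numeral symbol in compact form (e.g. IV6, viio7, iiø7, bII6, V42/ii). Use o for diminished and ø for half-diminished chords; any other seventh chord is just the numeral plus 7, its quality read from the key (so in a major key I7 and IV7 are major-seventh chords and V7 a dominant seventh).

Stacked in thirds the chord is Eb-G-Bb-Db: a dominant seventh chord on Eb.
Eb is not a diatonic chord root with this quality in Eb major, but it lies a perfect fifth above Ab (IV), so the chord functions as an applied dominant of IV.

V7/IV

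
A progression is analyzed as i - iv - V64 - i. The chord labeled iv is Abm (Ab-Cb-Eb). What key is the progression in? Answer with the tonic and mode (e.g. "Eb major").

Eb minor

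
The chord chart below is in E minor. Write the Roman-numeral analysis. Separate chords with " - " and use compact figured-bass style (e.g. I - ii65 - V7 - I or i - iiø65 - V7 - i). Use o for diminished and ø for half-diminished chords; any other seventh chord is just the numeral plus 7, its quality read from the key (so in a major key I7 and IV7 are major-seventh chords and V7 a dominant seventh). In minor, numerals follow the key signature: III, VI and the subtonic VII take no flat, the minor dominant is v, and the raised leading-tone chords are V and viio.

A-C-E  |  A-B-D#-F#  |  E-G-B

iv - V42 - i

A-C-E: minor triad on A = scale degree 4 → iv.
A-B-D#-F#: root B is the dominant; dominant seventh chord there is V42.
E-G-B has root E, degree 1 in E minor, so i.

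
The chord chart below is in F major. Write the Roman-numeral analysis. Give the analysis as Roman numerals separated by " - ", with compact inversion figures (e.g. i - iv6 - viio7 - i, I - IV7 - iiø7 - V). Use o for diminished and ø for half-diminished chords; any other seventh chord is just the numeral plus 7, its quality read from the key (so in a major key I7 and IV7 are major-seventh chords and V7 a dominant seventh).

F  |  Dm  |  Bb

I - vi - IV

F has root F, degree 1 in F major, so I.
Dm: root D is the submediant; minor triad there is vi.
Bb: root Bb is the subdominant; major triad there is IV.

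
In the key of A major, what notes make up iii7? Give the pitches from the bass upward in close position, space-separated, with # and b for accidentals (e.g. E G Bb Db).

In A major, scale degree 3 is C#, and the diatonic chord built there is a minor seventh chord.
Stacking thirds from C# gives C#-E-G#-B.

C# E G# B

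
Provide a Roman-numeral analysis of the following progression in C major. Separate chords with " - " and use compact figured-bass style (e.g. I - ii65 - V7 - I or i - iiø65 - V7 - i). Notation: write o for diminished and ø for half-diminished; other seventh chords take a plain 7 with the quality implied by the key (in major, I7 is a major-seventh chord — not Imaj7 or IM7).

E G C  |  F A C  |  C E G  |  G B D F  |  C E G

E-G-C: root C is the tonic; major triad there is I6.
F-A-C: root F is the subdominant; major triad there is IV.
C-E-G has root C, degree 1 in C major, so I.
G-B-D-F has root G, degree 5 in C major, so V7.
C-E-G: major triad on C = scale degree 1 → I.

I6 - IV - I - V7 - I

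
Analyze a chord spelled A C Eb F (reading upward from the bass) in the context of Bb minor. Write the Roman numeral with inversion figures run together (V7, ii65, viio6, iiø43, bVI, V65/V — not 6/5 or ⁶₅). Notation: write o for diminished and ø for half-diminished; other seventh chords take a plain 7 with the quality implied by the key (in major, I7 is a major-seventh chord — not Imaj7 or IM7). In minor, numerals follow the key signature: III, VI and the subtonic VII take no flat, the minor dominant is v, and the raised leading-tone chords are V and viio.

V65

The pitches F-A-C-Eb form a dominant seventh chord rooted on F.
In Bb minor, F is the dominant; the diatonic dominant seventh chord there is V7.
With A in the bass the chord is in first inversion, so the figured bass is 65.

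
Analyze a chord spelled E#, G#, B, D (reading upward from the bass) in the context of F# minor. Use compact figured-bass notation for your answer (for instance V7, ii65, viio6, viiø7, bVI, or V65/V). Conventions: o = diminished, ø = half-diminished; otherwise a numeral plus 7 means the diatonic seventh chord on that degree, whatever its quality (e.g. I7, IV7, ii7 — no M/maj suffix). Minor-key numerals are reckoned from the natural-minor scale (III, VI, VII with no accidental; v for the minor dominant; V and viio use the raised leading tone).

The pitches E#-G#-B-D form a fully diminished seventh chord rooted on E#.
In F# minor, E# is the leading tone; the diatonic fully diminished seventh chord there is viio7.

viio7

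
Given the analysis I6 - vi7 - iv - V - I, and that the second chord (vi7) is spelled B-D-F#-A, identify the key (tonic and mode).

D major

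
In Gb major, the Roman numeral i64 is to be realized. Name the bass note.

i in Gb major has root Gb; the chord is Gb-Bbb-Db.
The figure 64 means second inversion — the fifth is in the bass.

Db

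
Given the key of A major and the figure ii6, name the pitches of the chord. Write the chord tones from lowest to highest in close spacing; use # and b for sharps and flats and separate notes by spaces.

D F# B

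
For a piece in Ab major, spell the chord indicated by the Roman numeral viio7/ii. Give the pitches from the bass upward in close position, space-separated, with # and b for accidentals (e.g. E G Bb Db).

A C Eb Gb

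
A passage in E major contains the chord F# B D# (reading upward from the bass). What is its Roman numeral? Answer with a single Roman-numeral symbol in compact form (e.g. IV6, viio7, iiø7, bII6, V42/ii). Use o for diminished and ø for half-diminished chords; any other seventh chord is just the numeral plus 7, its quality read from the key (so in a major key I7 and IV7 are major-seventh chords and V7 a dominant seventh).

V64

The pitches B-D#-F# form a major triad rooted on B.
B is scale degree 5 in E major, and a major triad on that degree is written V.
With F# in the bass the chord is in second inversion, so the figured bass is 64.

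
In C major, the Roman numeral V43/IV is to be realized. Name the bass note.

The applied chord V43/IV is rooted on C: C-E-G-Bb.
The figure 43 means second inversion — the fifth is in the bass.

G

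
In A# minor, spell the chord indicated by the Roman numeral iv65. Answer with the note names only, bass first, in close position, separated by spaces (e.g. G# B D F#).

The numeral's case and figure indicate a minor seventh chord. In A# minor its root, the subdominant, is D#.
Stacking thirds from D# gives D#-F#-A#-C#.
The figured bass 65 indicates first inversion, placing the third (F#) in the bass: F#-A#-C#-D#.

F# A# C# D#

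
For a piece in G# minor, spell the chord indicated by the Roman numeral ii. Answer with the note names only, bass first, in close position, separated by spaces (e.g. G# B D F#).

A# C# E#

ii is the minor supertonic, borrowed from the parallel major (the Dorian ii). In G# minor that root is A#.
So the chord is A#-C#-E#.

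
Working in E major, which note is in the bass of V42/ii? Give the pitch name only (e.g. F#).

B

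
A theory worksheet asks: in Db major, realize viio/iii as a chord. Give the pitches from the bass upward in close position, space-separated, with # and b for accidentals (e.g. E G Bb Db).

E G Bb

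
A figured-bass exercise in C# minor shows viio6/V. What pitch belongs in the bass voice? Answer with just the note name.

The applied chord viio6/V is rooted on F##: F##-A#-C#.
The figure 6 means first inversion — the third is in the bass.

A#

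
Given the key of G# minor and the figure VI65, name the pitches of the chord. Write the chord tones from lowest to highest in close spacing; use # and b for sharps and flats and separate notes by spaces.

G# B D# E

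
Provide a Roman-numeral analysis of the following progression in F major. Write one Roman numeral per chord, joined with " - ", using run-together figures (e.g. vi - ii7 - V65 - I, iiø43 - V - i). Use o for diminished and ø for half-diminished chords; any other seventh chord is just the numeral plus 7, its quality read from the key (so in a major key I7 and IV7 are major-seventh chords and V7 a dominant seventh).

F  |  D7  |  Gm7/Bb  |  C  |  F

F has root F, degree 1 in F major, so I.
D7 is the secondary dominant of ii (dominant seventh chord on D): V7/ii.
Gm7/Bb has root G, degree 2 in F major, so ii65.
C has root C, degree 5 in F major, so V.
F: root F is the tonic; major triad there is I.

I - V7/ii - ii65 - V - I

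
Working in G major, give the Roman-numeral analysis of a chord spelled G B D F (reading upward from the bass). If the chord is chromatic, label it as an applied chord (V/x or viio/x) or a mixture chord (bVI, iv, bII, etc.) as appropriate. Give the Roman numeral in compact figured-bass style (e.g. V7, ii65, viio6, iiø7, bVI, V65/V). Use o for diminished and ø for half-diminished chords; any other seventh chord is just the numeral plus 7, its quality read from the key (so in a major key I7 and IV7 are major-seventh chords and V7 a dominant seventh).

Stacked in thirds the chord is G-B-D-F: a dominant seventh chord on G.
G is not a diatonic chord root with this quality in G major, but it lies a perfect fifth above C (IV), so the chord functions as an applied dominant of IV.

V7/IV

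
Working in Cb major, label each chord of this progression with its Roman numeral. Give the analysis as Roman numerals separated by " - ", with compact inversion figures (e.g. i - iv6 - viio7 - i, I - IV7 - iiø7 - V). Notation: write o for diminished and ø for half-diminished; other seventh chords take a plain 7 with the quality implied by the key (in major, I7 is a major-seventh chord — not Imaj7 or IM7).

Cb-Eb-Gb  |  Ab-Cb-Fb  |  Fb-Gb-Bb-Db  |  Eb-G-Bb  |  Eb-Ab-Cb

Cb-Eb-Gb: major triad on Cb = scale degree 1 → I.
Ab-Cb-Fb: major triad on Fb = scale degree 4 → IV6.
Fb-Gb-Bb-Db has root Gb, degree 5 in Cb major, so V42.
Eb-G-Bb: a major triad on Eb, the applied dominant of vi → V/vi.
Eb-Ab-Cb: root Ab is the submediant; minor triad there is vi64.

I - IV6 - V42 - V/vi - vi64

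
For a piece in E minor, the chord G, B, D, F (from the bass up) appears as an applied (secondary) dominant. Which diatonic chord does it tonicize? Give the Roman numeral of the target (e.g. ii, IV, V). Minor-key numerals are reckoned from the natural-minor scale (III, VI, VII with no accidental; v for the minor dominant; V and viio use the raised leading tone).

The chord is a dominant seventh chord on G.
A dominant resolves down a perfect fifth: G → C. In E minor, C is scale degree 6, i.e. VI.

VI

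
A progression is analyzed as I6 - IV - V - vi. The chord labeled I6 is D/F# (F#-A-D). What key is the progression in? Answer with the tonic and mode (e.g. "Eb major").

D major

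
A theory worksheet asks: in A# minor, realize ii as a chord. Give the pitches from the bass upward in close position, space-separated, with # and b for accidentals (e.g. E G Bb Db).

B# D# F##

Scale degree 2 in A# minor is B#; here the chord built on it is altered to a minor triad. ii is the minor supertonic, borrowed from the parallel major (the Dorian ii).
So the chord is B#-D#-F##, a minor triad.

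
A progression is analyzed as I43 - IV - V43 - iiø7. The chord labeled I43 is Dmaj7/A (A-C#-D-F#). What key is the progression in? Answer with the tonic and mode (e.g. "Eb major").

D major

The chord Dmaj7/A is a major seventh chord rooted on D; its label is I43.
If D is scale degree 1 and the mode makes that degree carry a major seventh chord, the tonic is D and the mode is major.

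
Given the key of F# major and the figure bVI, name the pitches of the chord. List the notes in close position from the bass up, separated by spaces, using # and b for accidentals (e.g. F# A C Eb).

D F# A

Scale degree 6 in F# major is D#; lowering it a half step gives D. bVI is a major triad on the lowered sixth degree, borrowed from the parallel minor.
So the chord is D-F#-A.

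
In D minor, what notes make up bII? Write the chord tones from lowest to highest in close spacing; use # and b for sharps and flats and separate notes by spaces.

Eb G Bb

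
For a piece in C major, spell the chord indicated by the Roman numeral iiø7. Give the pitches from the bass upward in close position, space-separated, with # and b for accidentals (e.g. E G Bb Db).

Scale degree 2 in C major is D; here the chord built on it is altered to a half-diminished seventh chord. iiø7 is the half-diminished supertonic seventh, borrowed from the parallel minor.
So the chord is D-F-Ab-C.

D F Ab C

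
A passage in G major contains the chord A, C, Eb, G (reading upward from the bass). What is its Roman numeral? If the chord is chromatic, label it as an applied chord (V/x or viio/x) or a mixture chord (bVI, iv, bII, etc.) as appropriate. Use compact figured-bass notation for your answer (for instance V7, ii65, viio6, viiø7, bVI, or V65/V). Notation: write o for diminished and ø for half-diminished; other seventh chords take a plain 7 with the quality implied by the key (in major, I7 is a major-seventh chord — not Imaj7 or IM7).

iiø7

Stacked in thirds the chord is A-C-Eb-G: a half-diminished seventh chord on A.
A is the second degree of G major. This is the half-diminished supertonic seventh, borrowed from the parallel minor.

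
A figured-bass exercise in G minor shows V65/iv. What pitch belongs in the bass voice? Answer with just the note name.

The applied chord V65/iv is rooted on G: G-B-D-F.
The figure 65 means first inversion — the third is in the bass.

B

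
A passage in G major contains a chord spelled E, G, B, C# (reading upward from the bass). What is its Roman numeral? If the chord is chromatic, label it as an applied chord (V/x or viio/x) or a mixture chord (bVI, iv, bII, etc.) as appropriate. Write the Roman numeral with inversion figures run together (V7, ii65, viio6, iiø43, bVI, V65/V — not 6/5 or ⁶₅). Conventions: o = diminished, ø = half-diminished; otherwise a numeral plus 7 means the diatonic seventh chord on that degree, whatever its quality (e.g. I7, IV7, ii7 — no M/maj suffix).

The pitches C#-E-G-B form a half-diminished seventh chord rooted on C#.
C# sits a half step below D (V in G major); a diminished chord there is the applied leading-tone chord of V.
With E in the bass the chord is in first inversion, so the figured bass is 65.

viiø65/V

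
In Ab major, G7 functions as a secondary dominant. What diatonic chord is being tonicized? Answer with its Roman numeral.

iii

The chord is a dominant seventh chord on G.
A dominant resolves down a perfect fifth: G → C. In Ab major, C is scale degree 3, i.e. iii.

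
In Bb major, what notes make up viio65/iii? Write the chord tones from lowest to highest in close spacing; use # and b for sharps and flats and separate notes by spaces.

The slash marks an applied leading-tone chord: viio of iii. In Bb major, iii is D, so the leading tone to it is C#, a half step below.
Building a fully diminished seventh chord on C# gives C#-E-G-Bb.
The figured bass 65 indicates first inversion, placing the third (E) in the bass: E-G-Bb-C#.

E G Bb C#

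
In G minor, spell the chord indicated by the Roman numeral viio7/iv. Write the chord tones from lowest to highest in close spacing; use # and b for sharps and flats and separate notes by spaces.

B D F Ab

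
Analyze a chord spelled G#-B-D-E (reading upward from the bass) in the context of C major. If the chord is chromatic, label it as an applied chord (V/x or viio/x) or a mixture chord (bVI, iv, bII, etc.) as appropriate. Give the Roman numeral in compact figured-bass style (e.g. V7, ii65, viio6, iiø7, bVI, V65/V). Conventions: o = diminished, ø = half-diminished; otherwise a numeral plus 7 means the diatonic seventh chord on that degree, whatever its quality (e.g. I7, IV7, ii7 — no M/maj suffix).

V65/vi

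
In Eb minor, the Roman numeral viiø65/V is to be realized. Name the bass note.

The applied chord viiø65/V is rooted on A: A-C-Eb-G.
The figure 65 means first inversion — the third is in the bass.

C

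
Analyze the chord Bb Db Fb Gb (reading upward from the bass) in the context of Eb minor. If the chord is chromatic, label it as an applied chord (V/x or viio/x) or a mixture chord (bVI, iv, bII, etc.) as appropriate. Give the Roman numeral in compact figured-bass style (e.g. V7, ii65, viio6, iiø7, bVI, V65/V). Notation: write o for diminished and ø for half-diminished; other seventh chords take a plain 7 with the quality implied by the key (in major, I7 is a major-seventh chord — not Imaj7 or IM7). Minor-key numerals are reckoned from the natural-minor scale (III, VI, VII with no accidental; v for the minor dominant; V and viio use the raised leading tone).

V65/VI

The pitches Gb-Bb-Db-Fb form a dominant seventh chord rooted on Gb.
Gb is not a diatonic chord root with this quality in Eb minor, but it lies a perfect fifth above Cb (VI), so the chord functions as an applied dominant of VI.
With Bb in the bass the chord is in first inversion, so the figured bass is 65.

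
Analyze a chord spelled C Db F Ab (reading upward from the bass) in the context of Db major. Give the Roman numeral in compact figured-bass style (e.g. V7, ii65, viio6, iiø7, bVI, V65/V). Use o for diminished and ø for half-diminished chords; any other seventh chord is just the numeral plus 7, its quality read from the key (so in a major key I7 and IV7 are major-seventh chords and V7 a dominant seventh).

I42

Stacked in thirds the chord is Db-F-Ab-C: a major seventh chord on Db.
In Db major, Db is the tonic; the diatonic major seventh chord there is I7.
With C in the bass the chord is in third inversion, so the figured bass is 42.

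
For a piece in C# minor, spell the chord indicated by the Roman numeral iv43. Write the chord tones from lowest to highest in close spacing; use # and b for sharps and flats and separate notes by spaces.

C# E F# A

The numeral's case and figure indicate a minor seventh chord. In C# minor its root, the fourth degree, is F#.
Stacking thirds from F# gives F#-A-C#-E.
The figured bass 43 indicates second inversion, placing the fifth (C#) in the bass: C#-E-F#-A.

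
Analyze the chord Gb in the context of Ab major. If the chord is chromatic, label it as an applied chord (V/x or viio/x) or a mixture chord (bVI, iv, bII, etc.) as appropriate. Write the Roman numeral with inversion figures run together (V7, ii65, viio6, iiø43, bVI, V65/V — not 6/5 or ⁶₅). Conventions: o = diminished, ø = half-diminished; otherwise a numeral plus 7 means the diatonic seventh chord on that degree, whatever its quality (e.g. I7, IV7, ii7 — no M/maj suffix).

bVII

Stacked in thirds the chord is Gb-Bb-Db: a major triad on Gb.
Gb is the lowered seventh degree of Ab major (diatonic 7 would be G). This is a major triad on the lowered seventh degree (the subtonic), borrowed from the parallel minor.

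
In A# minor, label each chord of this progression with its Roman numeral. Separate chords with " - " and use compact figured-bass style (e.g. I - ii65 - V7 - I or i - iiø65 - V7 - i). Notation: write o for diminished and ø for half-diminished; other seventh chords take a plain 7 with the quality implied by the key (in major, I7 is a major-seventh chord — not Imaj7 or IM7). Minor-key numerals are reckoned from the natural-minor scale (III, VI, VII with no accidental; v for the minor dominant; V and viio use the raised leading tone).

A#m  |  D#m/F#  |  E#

A#m: minor triad on A# = scale degree 1 → i.
D#m/F#: root D# is the subdominant; minor triad there is iv6.
E#: major triad on E# = scale degree 5 → V.

i - iv6 - V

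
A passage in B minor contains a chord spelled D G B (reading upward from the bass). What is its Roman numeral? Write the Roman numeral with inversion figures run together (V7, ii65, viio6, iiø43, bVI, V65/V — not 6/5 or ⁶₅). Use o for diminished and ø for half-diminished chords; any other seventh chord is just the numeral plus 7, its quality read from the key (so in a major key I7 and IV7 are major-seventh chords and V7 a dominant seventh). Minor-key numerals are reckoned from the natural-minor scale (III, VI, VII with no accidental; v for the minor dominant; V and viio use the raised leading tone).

VI64

The pitches G-B-D form a major triad rooted on G.
In B minor, G is the submediant; the diatonic major triad there is VI.
With D in the bass the chord is in second inversion, so the figured bass is 64.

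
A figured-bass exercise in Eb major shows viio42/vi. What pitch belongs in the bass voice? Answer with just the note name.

The applied chord viio42/vi is rooted on B: B-D-F-Ab.
The figure 42 means third inversion — the seventh is in the bass.

Ab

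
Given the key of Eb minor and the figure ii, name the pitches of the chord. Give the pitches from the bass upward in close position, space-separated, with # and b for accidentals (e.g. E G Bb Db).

ii is the minor supertonic, borrowed from the parallel major (the Dorian ii). In Eb minor that root is F.
So the chord is F-Ab-C.

F Ab C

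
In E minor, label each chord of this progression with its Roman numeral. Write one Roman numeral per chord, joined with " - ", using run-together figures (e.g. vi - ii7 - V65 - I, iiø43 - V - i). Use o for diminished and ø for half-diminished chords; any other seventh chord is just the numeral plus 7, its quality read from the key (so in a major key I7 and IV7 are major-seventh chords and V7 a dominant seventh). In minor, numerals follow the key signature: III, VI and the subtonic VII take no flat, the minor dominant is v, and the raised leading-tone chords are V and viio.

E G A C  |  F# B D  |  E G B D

iv43 - v64 - i7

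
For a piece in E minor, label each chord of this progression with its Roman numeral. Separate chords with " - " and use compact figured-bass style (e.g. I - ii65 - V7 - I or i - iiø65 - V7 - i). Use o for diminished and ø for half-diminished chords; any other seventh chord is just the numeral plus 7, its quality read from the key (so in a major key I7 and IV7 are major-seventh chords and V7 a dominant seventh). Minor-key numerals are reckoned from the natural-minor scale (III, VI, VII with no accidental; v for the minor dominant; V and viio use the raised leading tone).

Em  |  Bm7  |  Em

i - v7 - i

Em has root E, degree 1 in E minor, so i.
Bm7: root B is the dominant; minor seventh chord there is v7.
Em has root E, degree 1 in E minor, so i.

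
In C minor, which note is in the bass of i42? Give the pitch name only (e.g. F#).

i in C minor has root C; the chord is C-Eb-G-Bb.
The figure 42 means third inversion — the seventh is in the bass.

Bb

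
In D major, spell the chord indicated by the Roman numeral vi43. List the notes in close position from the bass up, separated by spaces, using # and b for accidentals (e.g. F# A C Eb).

In D major, scale degree 6 is B, and the diatonic chord built there is a minor seventh chord.
That chord is spelled B-D-F#-A.
With the 43 figure the chord is in second inversion; from the bass F# upward in close position it reads F#-A-B-D.

F# A B D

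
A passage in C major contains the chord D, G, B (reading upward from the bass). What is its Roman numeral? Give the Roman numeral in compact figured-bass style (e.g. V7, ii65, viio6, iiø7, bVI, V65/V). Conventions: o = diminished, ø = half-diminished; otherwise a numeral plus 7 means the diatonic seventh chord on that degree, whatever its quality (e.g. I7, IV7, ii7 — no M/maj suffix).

V64

The pitches G-B-D form a major triad rooted on G.
G is scale degree 5 in C major, and a major triad on that degree is written V.
With D in the bass the chord is in second inversion, so the figured bass is 64.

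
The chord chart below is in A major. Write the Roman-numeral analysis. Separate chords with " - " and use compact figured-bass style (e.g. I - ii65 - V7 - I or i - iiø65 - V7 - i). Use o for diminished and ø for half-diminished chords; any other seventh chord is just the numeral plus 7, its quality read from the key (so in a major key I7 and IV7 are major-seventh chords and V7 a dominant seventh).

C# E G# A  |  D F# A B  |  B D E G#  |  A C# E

I65 - ii65 - V43 - I

C#-E-G#-A has root A, degree 1 in A major, so I65.
D-F#-A-B: minor seventh chord on B = scale degree 2 → ii65.
B-D-E-G#: root E is the dominant; dominant seventh chord there is V43.
A-C#-E has root A, degree 1 in A major, so I.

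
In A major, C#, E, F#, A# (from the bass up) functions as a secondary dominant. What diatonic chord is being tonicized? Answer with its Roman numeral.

The chord is a dominant seventh chord on F#.
A dominant resolves down a perfect fifth: F# → B. In A major, B is scale degree 2, i.e. ii.

ii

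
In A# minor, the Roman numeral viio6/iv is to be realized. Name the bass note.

E#

The applied chord viio6/iv is rooted on C##: C##-E#-G#.
The figure 6 means first inversion — the third is in the bass.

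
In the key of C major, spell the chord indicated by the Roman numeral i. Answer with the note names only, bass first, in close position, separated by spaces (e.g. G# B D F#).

i is the minor tonic, borrowed from the parallel minor. In C major that root is C.
So the chord is C-Eb-G, a minor triad.

C Eb G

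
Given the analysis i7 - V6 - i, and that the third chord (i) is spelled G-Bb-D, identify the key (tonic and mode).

The anchor chord is a minor triad on G, labeled i.
If G is scale degree 1 and the mode makes that degree carry a minor triad, the tonic is G and the mode is minor.

G minor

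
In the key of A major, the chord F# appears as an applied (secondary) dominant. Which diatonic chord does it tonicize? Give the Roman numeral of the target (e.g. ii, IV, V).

ii

The chord is a major triad on F#.
A dominant resolves down a perfect fifth: F# → B. In A major, B is scale degree 2, i.e. ii.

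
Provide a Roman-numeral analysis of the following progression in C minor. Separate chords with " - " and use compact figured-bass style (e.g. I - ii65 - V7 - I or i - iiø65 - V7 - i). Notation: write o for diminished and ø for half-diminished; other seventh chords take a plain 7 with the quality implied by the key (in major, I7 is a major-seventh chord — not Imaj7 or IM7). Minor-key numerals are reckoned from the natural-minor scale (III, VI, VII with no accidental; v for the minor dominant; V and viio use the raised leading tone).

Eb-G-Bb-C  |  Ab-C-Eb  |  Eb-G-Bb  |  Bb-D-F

Eb-G-Bb-C: root C is the tonic; minor seventh chord there is i65.
Ab-C-Eb: major triad on Ab = scale degree 6 → VI.
Eb-G-Bb: root Eb is the mediant; major triad there is III.
Bb-D-F: root Bb is the subtonic; major triad there is VII.

i65 - VI - III - VII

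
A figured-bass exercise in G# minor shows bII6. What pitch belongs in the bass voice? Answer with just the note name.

C#

bII in G# minor has root A; the chord is A-C#-E.
The figure 6 means first inversion — the third is in the bass.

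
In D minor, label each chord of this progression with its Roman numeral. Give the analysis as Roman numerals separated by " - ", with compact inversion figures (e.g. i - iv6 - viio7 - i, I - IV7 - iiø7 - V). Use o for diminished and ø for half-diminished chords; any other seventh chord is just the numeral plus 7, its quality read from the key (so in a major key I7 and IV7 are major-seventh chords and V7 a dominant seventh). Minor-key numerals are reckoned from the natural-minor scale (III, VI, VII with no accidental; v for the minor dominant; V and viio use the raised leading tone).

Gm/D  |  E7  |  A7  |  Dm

iv64 - V7/V - V7 - i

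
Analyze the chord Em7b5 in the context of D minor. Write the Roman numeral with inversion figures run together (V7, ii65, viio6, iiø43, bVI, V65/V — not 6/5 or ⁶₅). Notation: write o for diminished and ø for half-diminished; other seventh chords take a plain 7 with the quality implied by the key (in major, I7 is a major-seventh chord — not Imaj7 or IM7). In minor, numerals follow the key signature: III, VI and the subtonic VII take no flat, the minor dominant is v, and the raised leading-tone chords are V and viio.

Stacked in thirds the chord is E-G-Bb-D: a half-diminished seventh chord on E.
E is scale degree 2 in D minor, and a half-diminished seventh chord on that degree is written iiø7.

iiø7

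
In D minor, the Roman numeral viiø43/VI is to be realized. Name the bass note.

The applied chord viiø43/VI is rooted on A: A-C-Eb-G.
The figure 43 means second inversion — the fifth is in the bass.

Eb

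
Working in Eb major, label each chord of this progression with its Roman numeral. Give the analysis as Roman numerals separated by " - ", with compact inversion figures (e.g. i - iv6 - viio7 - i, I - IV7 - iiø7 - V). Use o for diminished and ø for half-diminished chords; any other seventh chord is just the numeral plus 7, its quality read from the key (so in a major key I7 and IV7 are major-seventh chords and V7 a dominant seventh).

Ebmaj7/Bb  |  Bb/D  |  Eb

Ebmaj7/Bb: root Eb is the tonic; major seventh chord there is I43.
Bb/D: root Bb is the dominant; major triad there is V6.
Eb: major triad on Eb = scale degree 1 → I.

I43 - V6 - I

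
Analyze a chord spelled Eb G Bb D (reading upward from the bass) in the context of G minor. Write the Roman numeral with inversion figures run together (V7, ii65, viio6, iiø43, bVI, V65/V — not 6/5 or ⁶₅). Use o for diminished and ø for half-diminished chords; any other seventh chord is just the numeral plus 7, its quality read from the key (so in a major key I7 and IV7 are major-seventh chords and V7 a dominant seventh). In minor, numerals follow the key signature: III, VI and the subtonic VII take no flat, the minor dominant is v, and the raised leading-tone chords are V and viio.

VI7

Stacked in thirds the chord is Eb-G-Bb-D: a major seventh chord on Eb.
Eb is scale degree 6 in G minor, and a major seventh chord on that degree is written VI7.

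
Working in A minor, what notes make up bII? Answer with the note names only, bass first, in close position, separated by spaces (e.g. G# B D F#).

bII is the Neapolitan chord — a major triad on the lowered second degree. In A minor that root is Bb.
So the chord is Bb-D-F.

Bb D F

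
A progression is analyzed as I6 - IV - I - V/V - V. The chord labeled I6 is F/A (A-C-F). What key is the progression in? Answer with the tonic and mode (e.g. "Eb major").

The anchor chord is a major triad on F, labeled I6.
If F is scale degree 1 and the mode makes that degree carry a major triad, the tonic is F and the mode is major.

F major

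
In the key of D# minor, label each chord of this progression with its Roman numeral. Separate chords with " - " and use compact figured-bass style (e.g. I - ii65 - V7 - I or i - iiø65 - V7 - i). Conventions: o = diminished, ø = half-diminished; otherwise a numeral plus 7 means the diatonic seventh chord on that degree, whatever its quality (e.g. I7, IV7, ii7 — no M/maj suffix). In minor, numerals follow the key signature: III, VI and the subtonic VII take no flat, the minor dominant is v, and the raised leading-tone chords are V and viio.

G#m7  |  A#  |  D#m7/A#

G#m7 has root G#, degree 4 in D# minor, so iv7.
A#: major triad on A# = scale degree 5 → V.
D#m7/A#: root D# is the tonic; minor seventh chord there is i43.

iv7 - V - i43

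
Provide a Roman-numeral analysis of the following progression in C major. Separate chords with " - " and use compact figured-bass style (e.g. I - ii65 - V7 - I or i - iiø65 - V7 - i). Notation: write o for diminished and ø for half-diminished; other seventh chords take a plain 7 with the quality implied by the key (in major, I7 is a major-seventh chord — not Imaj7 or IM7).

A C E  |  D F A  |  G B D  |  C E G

A-C-E: root A is the submediant; minor triad there is vi.
D-F-A has root D, degree 2 in C major, so ii.
G-B-D: major triad on G = scale degree 5 → V.
C-E-G: root C is the tonic; major triad there is I.

vi - ii - V - I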